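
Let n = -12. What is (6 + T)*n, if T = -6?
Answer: 0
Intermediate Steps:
(6 + T)*n = (6 - 6)*(-12) = 0*(-12) = 0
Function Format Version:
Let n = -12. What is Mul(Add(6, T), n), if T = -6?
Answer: 0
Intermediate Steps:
Mul(Add(6, T), n) = Mul(Add(6, -6), -12) = Mul(0, -12) = 0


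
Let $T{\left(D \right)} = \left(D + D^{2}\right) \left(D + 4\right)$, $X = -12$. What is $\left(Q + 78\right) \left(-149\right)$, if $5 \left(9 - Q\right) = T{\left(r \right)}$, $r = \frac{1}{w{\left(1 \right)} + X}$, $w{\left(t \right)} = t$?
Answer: $- \frac{17266567}{1331} \approx -12973.0$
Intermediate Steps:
$r = - \frac{1}{11}$ ($r = \frac{1}{1 - 12} = \frac{1}{-11} = - \frac{1}{11} \approx -0.090909$)
$T{\left(D \right)} = \left(4 + D\right) \left(D + D^{2}\right)$ ($T{\left(D \right)} = \left(D + D^{2}\right) \left(4 + D\right) = \left(4 + D\right) \left(D + D^{2}\right)$)
$Q = \frac{12065}{1331}$ ($Q = 9 - \frac{\left(- \frac{1}{11}\right) \left(4 + \left(- \frac{1}{11}\right)^{2} + 5 \left(- \frac{1}{11}\right)\right)}{5} = 9 - \frac{\left(- \frac{1}{11}\right) \left(4 + \frac{1}{121} - \frac{5}{11}\right)}{5} = 9 - \frac{\left(- \frac{1}{11}\right) \frac{430}{121}}{5} = 9 - - \frac{86}{1331} = 9 + \frac{86}{1331} = \frac{12065}{1331} \approx 9.0646$)
$\left(Q + 78\right) \left(-149\right) = \left(\frac{12065}{1331} + 78\right) \left(-149\right) = \frac{115883}{1331} \left(-149\right) = - \frac{17266567}{1331}$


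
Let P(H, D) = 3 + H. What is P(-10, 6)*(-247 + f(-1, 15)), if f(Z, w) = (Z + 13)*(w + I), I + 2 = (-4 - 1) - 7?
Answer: 1645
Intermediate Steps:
I = -14 (I = -2 + ((-4 - 1) - 7) = -2 + (-5 - 7) = -2 - 12 = -14)
f(Z, w) = (-14 + w)*(13 + Z) (f(Z, w) = (Z + 13)*(w - 14) = (13 + Z)*(-14 + w) = (-14 + w)*(13 + Z))
P(-10, 6)*(-247 + f(-1, 15)) = (3 - 10)*(-247 + (-182 - 14*(-1) + 13*15 - 1*15)) = -7*(-247 + (-182 + 14 + 195 - 15)) = -7*(-247 + 12) = -7*(-235) = 1645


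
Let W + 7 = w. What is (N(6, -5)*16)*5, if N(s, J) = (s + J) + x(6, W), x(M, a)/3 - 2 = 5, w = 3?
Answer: 1760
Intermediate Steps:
W = -4 (W = -7 + 3 = -4)
x(M, a) = 21 (x(M, a) = 6 + 3*5 = 6 + 15 = 21)
N(s, J) = 21 + J + s (N(s, J) = (s + J) + 21 = (J + s) + 21 = 21 + J + s)
(N(6, -5)*16)*5 = ((21 - 5 + 6)*16)*5 = (22*16)*5 = 352*5 = 1760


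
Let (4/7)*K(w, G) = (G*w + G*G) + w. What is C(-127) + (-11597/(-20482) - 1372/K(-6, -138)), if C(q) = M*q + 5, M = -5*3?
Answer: 5047951721/2642178 ≈ 1910.5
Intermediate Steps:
M = -15
K(w, G) = 7*w/4 + 7*G²/4 + 7*G*w/4 (K(w, G) = 7*((G*w + G*G) + w)/4 = 7*((G*w + G²) + w)/4 = 7*((G² + G*w) + w)/4 = 7*(w + G² + G*w)/4 = 7*w/4 + 7*G²/4 + 7*G*w/4)
C(q) = 5 - 15*q (C(q) = -15*q + 5 = 5 - 15*q)
C(-127) + (-11597/(-20482) - 1372/K(-6, -138)) = (5 - 15*(-127)) + (-11597/(-20482) - 1372/((7/4)*(-6) + (7/4)*(-138)² + (7/4)*(-138)*(-6))) = (5 + 1905) + (-11597*(-1/20482) - 1372/(-21/2 + (7/4)*19044 + 1449)) = 1910 + (11597/20482 - 1372/(-21/2 + 33327 + 1449)) = 1910 + (11597/20482 - 1372/69531/2) = 1910 + (11597/20482 - 1372*2/69531) = 1910 + (11597/20482 - 56/1419) = 1910 + 1391741/2642178 = 5047951721/2642178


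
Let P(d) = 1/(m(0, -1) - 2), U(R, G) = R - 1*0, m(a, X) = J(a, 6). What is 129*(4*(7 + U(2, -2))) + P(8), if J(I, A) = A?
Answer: 18577/4 ≈ 4644.3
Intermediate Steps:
m(a, X) = 6
U(R, G) = R (U(R, G) = R + 0 = R)
P(d) = ¼ (P(d) = 1/(6 - 2) = 1/4 = ¼)
129*(4*(7 + U(2, -2))) + P(8) = 129*(4*(7 + 2)) + ¼ = 129*(4*9) + ¼ = 129*36 + ¼ = 4644 + ¼ = 18577/4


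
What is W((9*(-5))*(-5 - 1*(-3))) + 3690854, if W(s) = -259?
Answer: 3690595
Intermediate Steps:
W((9*(-5))*(-5 - 1*(-3))) + 3690854 = -259 + 3690854 = 3690595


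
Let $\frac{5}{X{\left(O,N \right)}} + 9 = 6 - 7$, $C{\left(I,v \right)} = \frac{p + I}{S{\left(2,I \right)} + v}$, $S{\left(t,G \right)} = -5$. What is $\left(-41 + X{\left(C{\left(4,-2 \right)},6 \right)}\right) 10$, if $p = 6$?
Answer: $-415$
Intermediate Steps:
$C{\left(I,v \right)} = \frac{6 + I}{-5 + v}$
$X{\left(O,N \right)} = - \frac{1}{2}$ ($X{\left(O,N \right)} = \frac{5}{-9 + \left(6 - 7\right)} = \frac{5}{-9 - 1} = \frac{5}{-10} = 5 \left(- \frac{1}{10}\right) = - \frac{1}{2}$)
$\left(-41 + X{\left(C{\left(4,-2 \right)},6 \right)}\right) 10 = \left(-41 - \frac{1}{2}\right) 10 = \left(- \frac{83}{2}\right) 10 = -415$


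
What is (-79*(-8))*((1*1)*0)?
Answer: 0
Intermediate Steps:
(-79*(-8))*((1*1)*0) = 632*(1*0) = 632*0 = 0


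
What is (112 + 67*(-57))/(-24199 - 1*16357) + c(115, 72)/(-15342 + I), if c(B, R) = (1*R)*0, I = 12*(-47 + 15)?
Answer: 3707/40556 ≈ 0.091404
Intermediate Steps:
I = -384 (I = 12*(-32) = -384)
c(B, R) = 0 (c(B, R) = R*0 = 0)
(112 + 67*(-57))/(-24199 - 1*16357) + c(115, 72)/(-15342 + I) = (112 + 67*(-57))/(-24199 - 1*16357) + 0/(-15342 - 384) = (112 - 3819)/(-24199 - 16357) + 0/(-15726) = -3707/(-40556) + 0*(-1/15726) = -3707*(-1/40556) + 0 = 3707/40556 + 0 = 3707/40556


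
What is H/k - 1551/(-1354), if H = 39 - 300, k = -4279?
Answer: 6990123/5793766 ≈ 1.2065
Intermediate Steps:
H = -261
H/k - 1551/(-1354) = -261/(-4279) - 1551/(-1354) = -261*(-1/4279) - 1551*(-1/1354) = 261/4279 + 1551/1354 = 6990123/5793766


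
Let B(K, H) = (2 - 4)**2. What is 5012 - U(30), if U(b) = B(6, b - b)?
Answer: 5008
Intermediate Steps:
B(K, H) = 4 (B(K, H) = (-2)**2 = 4)
U(b) = 4
5012 - U(30) = 5012 - 1*4 = 5012 - 4 = 5008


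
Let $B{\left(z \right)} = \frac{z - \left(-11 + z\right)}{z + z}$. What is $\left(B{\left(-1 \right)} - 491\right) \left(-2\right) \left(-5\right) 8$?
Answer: $-39720$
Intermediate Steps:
$B{\left(z \right)} = \frac{11}{2 z}$
$\left(B{\left(-1 \right)} - 491\right) \left(-2\right) \left(-5\right) 8 = \left(\frac{11}{2 \left(-1\right)} - 491\right) \left(-2\right) \left(-5\right) 8 = \left(\frac{11}{2} \left(-1\right) - 491\right) 10 \cdot 8 = \left(- \frac{11}{2} - 491\right) 80 = \left(- \frac{993}{2}\right) 80 = -39720$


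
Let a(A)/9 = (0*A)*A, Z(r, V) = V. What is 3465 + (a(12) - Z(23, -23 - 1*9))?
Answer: 3497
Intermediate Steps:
a(A) = 0 (a(A) = 9*((0*A)*A) = 9*(0*A) = 9*0 = 0)
3465 + (a(12) - Z(23, -23 - 1*9)) = 3465 + (0 - (-23 - 1*9)) = 3465 + (0 - (-23 - 9)) = 3465 + (0 - 1*(-32)) = 3465 + (0 + 32) = 3465 + 32 = 3497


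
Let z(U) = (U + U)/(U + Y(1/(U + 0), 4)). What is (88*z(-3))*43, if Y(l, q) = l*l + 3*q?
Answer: -102168/41 ≈ -2491.9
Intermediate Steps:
Y(l, q) = l**2 + 3*q
z(U) = 2*U/(12 + U + U**(-2)) (z(U) = (U + U)/(U + ((1/(U + 0))**2 + 3*4)) = (2*U)/(U + ((1/U)**2 + 12)) = (2*U)/(U + (U**(-2) + 12)) = (2*U)/(U + (12 + U**(-2))) = (2*U)/(12 + U + U**(-2)) = 2*U/(12 + U + U**(-2)))
(88*z(-3))*43 = (88*(2*(-3)**3/(1 + (-3)**2*(12 - 3))))*43 = (88*(2*(-27)/(1 + 9*9)))*43 = (88*(2*(-27)/(1 + 81)))*43 = (88*(2*(-27)/82))*43 = (88*(2*(-27)*(1/82)))*43 = (88*(-27/41))*43 = -2376/41*43 = -102168/41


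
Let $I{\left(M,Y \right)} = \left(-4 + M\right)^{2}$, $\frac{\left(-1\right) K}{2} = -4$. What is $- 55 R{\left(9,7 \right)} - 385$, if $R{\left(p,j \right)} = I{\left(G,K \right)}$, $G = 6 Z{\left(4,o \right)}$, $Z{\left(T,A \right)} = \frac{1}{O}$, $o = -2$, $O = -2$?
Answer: $-3080$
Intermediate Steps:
$K = 8$ ($K = \left(-2\right) \left(-4\right) = 8$)
$Z{\left(T,A \right)} = - \frac{1}{2}$ ($Z{\left(T,A \right)} = \frac{1}{-2} = - \frac{1}{2}$)
$G = -3$ ($G = 6 \left(- \frac{1}{2}\right) = -3$)
$R{\left(p,j \right)} = 49$ ($R{\left(p,j \right)} = \left(-4 - 3\right)^{2} = \left(-7\right)^{2} = 49$)
$- 55 R{\left(9,7 \right)} - 385 = \left(-55\right) 49 - 385 = -2695 - 385 = -3080$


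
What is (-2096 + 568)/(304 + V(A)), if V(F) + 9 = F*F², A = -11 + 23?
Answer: -1528/2023 ≈ -0.75531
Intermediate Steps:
A = 12
V(F) = -9 + F³ (V(F) = -9 + F*F² = -9 + F³)
(-2096 + 568)/(304 + V(A)) = (-2096 + 568)/(304 + (-9 + 12³)) = -1528/(304 + (-9 + 1728)) = -1528/(304 + 1719) = -1528/2023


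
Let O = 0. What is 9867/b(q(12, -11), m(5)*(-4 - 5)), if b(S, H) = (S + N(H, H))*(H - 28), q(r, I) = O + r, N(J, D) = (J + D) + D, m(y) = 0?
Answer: -3289/112 ≈ -29.366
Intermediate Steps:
N(J, D) = J + 2*D (N(J, D) = (D + J) + D = J + 2*D)
q(r, I) = r (q(r, I) = 0 + r = r)
b(S, H) = (-28 + H)*(S + 3*H) (b(S, H) = (S + (H + 2*H))*(H - 28) = (S + 3*H)*(-28 + H) = (-28 + H)*(S + 3*H))
9867/b(q(12, -11), m(5)*(-4 - 5)) = 9867/(-0*(-4 - 5) - 28*12 + 3*(0*(-4 - 5))² + (0*(-4 - 5))*12) = 9867/(-0*(-9) - 336 + 3*(0*(-9))² + (0*(-9))*12) = 9867/(-84*0 - 336 + 3*0² + 0*12) = 9867/(0 - 336 + 3*0 + 0) = 9867/(0 - 336 + 0 + 0) = 9867/(-336) = 9867*(-1/336) = -3289/112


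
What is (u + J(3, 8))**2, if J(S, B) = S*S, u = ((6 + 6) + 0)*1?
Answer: 441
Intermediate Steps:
u = 12 (u = (12 + 0)*1 = 12*1 = 12)
J(S, B) = S**2
(u + J(3, 8))**2 = (12 + 3**2)**2 = (12 + 9)**2 = 21**2 = 441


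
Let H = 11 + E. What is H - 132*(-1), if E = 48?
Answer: 191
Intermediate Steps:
H = 59 (H = 11 + 48 = 59)
H - 132*(-1) = 59 - 132*(-1) = 59 + 132 = 191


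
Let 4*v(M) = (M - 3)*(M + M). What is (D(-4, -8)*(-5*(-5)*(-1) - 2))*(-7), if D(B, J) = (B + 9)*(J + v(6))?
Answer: 945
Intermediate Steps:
v(M) = M*(-3 + M)/2 (v(M) = ((M - 3)*(M + M))/4 = ((-3 + M)*(2*M))/4 = (2*M*(-3 + M))/4 = M*(-3 + M)/2)
D(B, J) = (9 + B)*(9 + J) (D(B, J) = (B + 9)*(J + (½)*6*(-3 + 6)) = (9 + B)*(J + (½)*6*3) = (9 + B)*(J + 9) = (9 + B)*(9 + J))
(D(-4, -8)*(-5*(-5)*(-1) - 2))*(-7) = ((81 + 9*(-4) + 9*(-8) - 4*(-8))*(-5*(-5)*(-1) - 2))*(-7) = ((81 - 36 - 72 + 32)*(25*(-1) - 2))*(-7) = (5*(-25 - 2))*(-7) = (5*(-27))*(-7) = -135*(-7) = 945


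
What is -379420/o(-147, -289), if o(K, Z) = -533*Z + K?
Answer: -37942/15389 ≈ -2.4655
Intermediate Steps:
o(K, Z) = K - 533*Z
-379420/o(-147, -289) = -379420/(-147 - 533*(-289)) = -379420/(-147 + 154037) = -379420/153890 = -379420*1/153890 = -37942/15389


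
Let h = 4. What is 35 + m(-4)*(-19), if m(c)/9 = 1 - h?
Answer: 548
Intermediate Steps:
m(c) = -27 (m(c) = 9*(1 - 1*4) = 9*(1 - 4) = 9*(-3) = -27)
35 + m(-4)*(-19) = 35 - 27*(-19) = 35 + 513 = 548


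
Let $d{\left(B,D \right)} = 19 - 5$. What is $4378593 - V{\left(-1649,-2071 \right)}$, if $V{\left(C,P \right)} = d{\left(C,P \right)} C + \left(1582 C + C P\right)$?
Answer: $3595318$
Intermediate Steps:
$d{\left(B,D \right)} = 14$
$V{\left(C,P \right)} = 1596 C + C P$ ($V{\left(C,P \right)} = 14 C + \left(1582 C + C P\right) = 1596 C + C P$)
$4378593 - V{\left(-1649,-2071 \right)} = 4378593 - - 1649 \left(1596 - 2071\right) = 4378593 - \left(-1649\right) \left(-475\right) = 4378593 - 783275 = 3595318$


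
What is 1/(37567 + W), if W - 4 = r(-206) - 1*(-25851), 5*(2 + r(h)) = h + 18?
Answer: 5/316912 ≈ 1.5777e-5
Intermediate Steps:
r(h) = 8/5 + h/5 (r(h) = -2 + (h + 18)/5 = -2 + (18 + h)/5 = -2 + (18/5 + h/5) = 8/5 + h/5)
W = 129077/5 (W = 4 + ((8/5 + (⅕)*(-206)) - 1*(-25851)) = 4 + ((8/5 - 206/5) + 25851) = 4 + (-198/5 + 25851) = 4 + 129057/5 = 129077/5 ≈ 25815.)
1/(37567 + W) = 1/(37567 + 129077/5) = 1/(316912/5) = 5/316912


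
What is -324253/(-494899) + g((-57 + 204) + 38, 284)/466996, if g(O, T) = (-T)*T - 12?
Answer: 27875585364/57778963351 ≈ 0.48245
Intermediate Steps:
g(O, T) = -12 - T² (g(O, T) = -T² - 12 = -12 - T²)
-324253/(-494899) + g((-57 + 204) + 38, 284)/466996 = -324253/(-494899) + (-12 - 1*284²)/466996 = -324253*(-1/494899) + (-12 - 1*80656)*(1/466996) = 324253/494899 + (-12 - 80656)*(1/466996) = 324253/494899 - 80668*1/466996 = 324253/494899 - 20167/116749 = 27875585364/57778963351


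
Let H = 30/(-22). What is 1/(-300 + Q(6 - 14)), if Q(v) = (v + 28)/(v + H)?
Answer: -103/31120 ≈ -0.0033098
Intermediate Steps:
H = -15/11 (H = 30*(-1/22) = -15/11 ≈ -1.3636)
Q(v) = (28 + v)/(-15/11 + v) (Q(v) = (v + 28)/(v - 15/11) = (28 + v)/(-15/11 + v))
1/(-300 + Q(6 - 14)) = 1/(-300 + 11*(28 + (6 - 14))/(-15 + 11*(6 - 14))) = 1/(-300 + 11*(28 - 8)/(-15 + 11*(-8))) = 1/(-300 + 11*20/(-15 - 88)) = 1/(-300 + 11*20/(-103)) = 1/(-300 + 11*(-1/103)*20) = 1/(-300 - 220/103) = 1/(-31120/103) = -103/31120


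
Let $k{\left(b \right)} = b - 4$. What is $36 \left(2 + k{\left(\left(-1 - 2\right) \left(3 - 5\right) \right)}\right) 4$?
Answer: $576$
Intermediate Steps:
$k{\left(b \right)} = -4 + b$ ($k{\left(b \right)} = b - 4 = -4 + b$)
$36 \left(2 + k{\left(\left(-1 - 2\right) \left(3 - 5\right) \right)}\right) 4 = 36 \left(2 - \left(4 - \left(-1 - 2\right) \left(3 - 5\right)\right)\right) 4 = 36 \left(2 - -2\right) 4 = 36 \left(2 + \left(-4 + 6\right)\right) 4 = 36 \left(2 + 2\right) 4 = 36 \cdot 4 \cdot 4 = 36 \cdot 16 = 576$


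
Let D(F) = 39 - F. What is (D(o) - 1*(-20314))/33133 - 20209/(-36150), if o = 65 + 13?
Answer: 1402526047/1197757950 ≈ 1.1710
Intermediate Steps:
o = 78
(D(o) - 1*(-20314))/33133 - 20209/(-36150) = ((39 - 1*78) - 1*(-20314))/33133 - 20209/(-36150) = ((39 - 78) + 20314)*(1/33133) - 20209*(-1/36150) = (-39 + 20314)*(1/33133) + 20209/36150 = 20275*(1/33133) + 20209/36150 = 20275/33133 + 20209/36150 = 1402526047/1197757950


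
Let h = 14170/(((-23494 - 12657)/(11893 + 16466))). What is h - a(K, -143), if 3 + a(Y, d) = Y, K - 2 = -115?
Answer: -397653514/36151 ≈ -11000.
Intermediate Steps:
K = -113 (K = 2 - 115 = -113)
a(Y, d) = -3 + Y
h = -401847030/36151 (h = 14170/((-36151/28359)) = 14170/((-36151*1/28359)) = 14170/(-36151/28359) = 14170*(-28359/36151) = -401847030/36151 ≈ -11116.)
h - a(K, -143) = -401847030/36151 - (-3 - 113) = -401847030/36151 - 1*(-116) = -401847030/36151 + 116 = -397653514/36151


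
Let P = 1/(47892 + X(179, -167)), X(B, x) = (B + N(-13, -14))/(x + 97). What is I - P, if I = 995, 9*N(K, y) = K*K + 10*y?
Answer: 3001946777/3017032 ≈ 995.00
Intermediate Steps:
N(K, y) = K²/9 + 10*y/9 (N(K, y) = (K*K + 10*y)/9 = (K² + 10*y)/9 = K²/9 + 10*y/9)
X(B, x) = (29/9 + B)/(97 + x) (X(B, x) = (B + ((⅑)*(-13)² + (10/9)*(-14)))/(x + 97) = (B + ((⅑)*169 - 140/9))/(97 + x) = (B + (169/9 - 140/9))/(97 + x) = (B + 29/9)/(97 + x) = (29/9 + B)/(97 + x))
P = 63/3017032 (P = 1/(47892 + (29/9 + 179)/(97 - 167)) = 1/(47892 + (1640/9)/(-70)) = 1/(47892 - 1/70*1640/9) = 1/(47892 - 164/63) = 1/(3017032/63) = 63/3017032 ≈ 2.0881e-5)
I - P = 995 - 1*63/3017032 = 995 - 63/3017032 = 3001946777/3017032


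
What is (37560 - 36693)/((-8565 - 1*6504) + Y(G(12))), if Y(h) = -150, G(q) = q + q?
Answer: -289/5073 ≈ -0.056968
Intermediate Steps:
G(q) = 2*q
(37560 - 36693)/((-8565 - 1*6504) + Y(G(12))) = (37560 - 36693)/((-8565 - 1*6504) - 150) = 867/((-8565 - 6504) - 150) = 867/(-15069 - 150) = 867/(-15219) = 867*(-1/15219) = -289/5073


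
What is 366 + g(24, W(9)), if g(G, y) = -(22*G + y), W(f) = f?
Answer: -171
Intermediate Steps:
g(G, y) = -y - 22*G (g(G, y) = -(y + 22*G) = -y - 22*G)
366 + g(24, W(9)) = 366 + (-1*9 - 22*24) = 366 + (-9 - 528) = 366 - 537 = -171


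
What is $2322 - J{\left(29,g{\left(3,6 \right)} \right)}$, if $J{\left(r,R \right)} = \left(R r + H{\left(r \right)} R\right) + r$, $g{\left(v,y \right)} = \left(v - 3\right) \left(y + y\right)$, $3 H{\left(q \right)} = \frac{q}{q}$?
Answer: $2293$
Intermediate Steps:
$H{\left(q \right)} = \frac{1}{3}$ ($H{\left(q \right)} = \frac{q \frac{1}{q}}{3} = \frac{1}{3} \cdot 1 = \frac{1}{3}$)
$g{\left(v,y \right)} = 2 y \left(-3 + v\right)$ ($g{\left(v,y \right)} = \left(-3 + v\right) 2 y = 2 y \left(-3 + v\right)$)
$J{\left(r,R \right)} = r + \frac{R}{3} + R r$ ($J{\left(r,R \right)} = \left(R r + \frac{R}{3}\right) + r = \left(\frac{R}{3} + R r\right) + r = r + \frac{R}{3} + R r$)
$2322 - J{\left(29,g{\left(3,6 \right)} \right)} = 2322 - \left(29 + \frac{2 \cdot 6 \left(-3 + 3\right)}{3} + 2 \cdot 6 \left(-3 + 3\right) 29\right) = 2322 - \left(29 + \frac{2 \cdot 6 \cdot 0}{3} + 2 \cdot 6 \cdot 0 \cdot 29\right) = 2322 - \left(29 + \frac{1}{3} \cdot 0 + 0 \cdot 29\right) = 2322 - \left(29 + 0 + 0\right) = 2322 - 29 = 2293$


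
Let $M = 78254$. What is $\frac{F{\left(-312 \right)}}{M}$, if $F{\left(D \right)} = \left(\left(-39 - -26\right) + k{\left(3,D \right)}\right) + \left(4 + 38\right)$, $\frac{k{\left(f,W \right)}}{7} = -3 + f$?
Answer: $\frac{29}{78254} \approx 0.00037059$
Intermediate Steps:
$k{\left(f,W \right)} = -21 + 7 f$ ($k{\left(f,W \right)} = 7 \left(-3 + f\right) = -21 + 7 f$)
$F{\left(D \right)} = 29$ ($F{\left(D \right)} = \left(\left(-39 - -26\right) + \left(-21 + 7 \cdot 3\right)\right) + \left(4 + 38\right) = \left(\left(-39 + 26\right) + \left(-21 + 21\right)\right) + 42 = \left(-13 + 0\right) + 42 = -13 + 42 = 29$)
$\frac{F{\left(-312 \right)}}{M} = \frac{29}{78254}$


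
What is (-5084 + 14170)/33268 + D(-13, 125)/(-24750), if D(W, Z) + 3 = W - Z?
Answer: 9565387/34307625 ≈ 0.27881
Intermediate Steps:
D(W, Z) = -3 + W - Z (D(W, Z) = -3 + (W - Z) = -3 + W - Z)
(-5084 + 14170)/33268 + D(-13, 125)/(-24750) = (-5084 + 14170)/33268 + (-3 - 13 - 1*125)/(-24750) = 9086*(1/33268) + (-3 - 13 - 125)*(-1/24750) = 4543/16634 - 141*(-1/24750) = 4543/16634 + 47/8250 = 9565387/34307625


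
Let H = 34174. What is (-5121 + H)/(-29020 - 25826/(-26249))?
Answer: -762612197/761720154 ≈ -1.0012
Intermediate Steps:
(-5121 + H)/(-29020 - 25826/(-26249)) = (-5121 + 34174)/(-29020 - 25826/(-26249)) = 29053/(-29020 - 25826*(-1/26249)) = 29053/(-29020 + 25826/26249) = 29053/(-761720154/26249) = 29053*(-26249/761720154) = -762612197/761720154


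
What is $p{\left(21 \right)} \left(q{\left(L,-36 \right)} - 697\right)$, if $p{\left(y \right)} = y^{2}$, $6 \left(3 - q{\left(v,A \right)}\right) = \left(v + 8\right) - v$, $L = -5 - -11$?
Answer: $-306642$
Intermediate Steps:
$L = 6$ ($L = -5 + 11 = 6$)
$q{\left(v,A \right)} = \frac{5}{3}$ ($q{\left(v,A \right)} = 3 - \frac{\left(v + 8\right) - v}{6} = 3 - \frac{\left(8 + v\right) - v}{6} = 3 - \frac{4}{3} = \frac{5}{3}$)
$p{\left(21 \right)} \left(q{\left(L,-36 \right)} - 697\right) = 21^{2} \left(\frac{5}{3} - 697\right) = 441 \left(- \frac{2086}{3}\right) = -306642$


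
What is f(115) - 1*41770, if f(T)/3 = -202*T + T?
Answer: -111115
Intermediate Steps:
f(T) = -603*T (f(T) = 3*(-202*T + T) = 3*(-201*T) = -603*T)
f(115) - 1*41770 = -603*115 - 1*41770 = -69345 - 41770 = -111115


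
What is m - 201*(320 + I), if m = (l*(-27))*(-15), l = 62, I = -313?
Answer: 23703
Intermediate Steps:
m = 25110 (m = (62*(-27))*(-15) = -1674*(-15) = 25110)
m - 201*(320 + I) = 25110 - 201*(320 - 313) = 25110 - 201*7 = 25110 - 1407 = 23703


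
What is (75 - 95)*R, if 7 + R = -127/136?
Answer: 5395/34 ≈ 158.68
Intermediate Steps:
R = -1079/136 (R = -7 - 127/136 = -1079/136 ≈ -7.9338)
(75 - 95)*R = (75 - 95)*(-1079/136) = -20*(-1079/136) = 5395/34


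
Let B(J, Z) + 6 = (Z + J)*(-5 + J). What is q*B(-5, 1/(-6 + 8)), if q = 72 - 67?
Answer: 195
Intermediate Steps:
B(J, Z) = -6 + (-5 + J)*(J + Z) (B(J, Z) = -6 + (Z + J)*(-5 + J) = -6 + (J + Z)*(-5 + J) = -6 + (-5 + J)*(J + Z))
q = 5
q*B(-5, 1/(-6 + 8)) = 5*(-6 + (-5)² - 5*(-5) - 5/(-6 + 8) - 5/(-6 + 8)) = 5*(-6 + 25 + 25 - 5/2 - 5/2) = 5*39 = 195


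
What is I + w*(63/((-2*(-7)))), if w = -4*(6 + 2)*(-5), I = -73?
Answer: 647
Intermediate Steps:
w = 160 (w = -32*(-5) = -4*(-40) = 160)
I + w*(63/((-2*(-7)))) = -73 + 160*(63/((-2*(-7)))) = -73 + 160*(63/14) = -73 + 160*(63*(1/14)) = -73 + 160*(9/2) = -73 + 720 = 647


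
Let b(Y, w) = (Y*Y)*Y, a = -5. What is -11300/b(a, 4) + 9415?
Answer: 47527/5 ≈ 9505.4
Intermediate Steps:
b(Y, w) = Y³ (b(Y, w) = Y²*Y = Y³)
-11300/b(a, 4) + 9415 = -11300/((-5)³) + 9415 = -11300/(-125) + 9415 = -11300*(-1/125) + 9415 = 452/5 + 9415 = 47527/5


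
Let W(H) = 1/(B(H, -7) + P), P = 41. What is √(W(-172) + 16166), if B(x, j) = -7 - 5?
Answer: √13595635/29 ≈ 127.15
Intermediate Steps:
B(x, j) = -12
W(H) = 1/29 (W(H) = 1/(-12 + 41) = 1/29)
√(W(-172) + 16166) = √(1/29 + 16166) = √(468815/29) = √13595635/29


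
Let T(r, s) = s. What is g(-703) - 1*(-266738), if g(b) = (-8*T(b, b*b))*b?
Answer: 2779698154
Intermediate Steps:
g(b) = -8*b**3 (g(b) = (-8*b*b)*b = (-8*b**2)*b = -8*b**3)
g(-703) - 1*(-266738) = -8*(-703)**3 - 1*(-266738) = -8*(-347428927) + 266738 = 2779431416 + 266738 = 2779698154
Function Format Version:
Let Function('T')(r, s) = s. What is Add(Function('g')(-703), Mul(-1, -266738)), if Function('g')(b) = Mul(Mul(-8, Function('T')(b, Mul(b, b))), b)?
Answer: 2779698154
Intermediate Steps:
Function('g')(b) = Mul(-8, Pow(b, 3)) (Function('g')(b) = Mul(Mul(-8, Mul(b, b)), b) = Mul(Mul(-8, Pow(b, 2)), b) = Mul(-8, Pow(b, 3)))
Add(Function('g')(-703), Mul(-1, -266738)) = Add(Mul(-8, Pow(-703, 3)), Mul(-1, -266738)) = Add(Mul(-8, -347428927), 266738) = Add(2779431416, 266738) = 2779698154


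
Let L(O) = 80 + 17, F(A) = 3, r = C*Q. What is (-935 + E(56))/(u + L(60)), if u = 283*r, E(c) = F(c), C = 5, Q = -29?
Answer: 466/20469 ≈ 0.022766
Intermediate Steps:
r = -145 (r = 5*(-29) = -145)
E(c) = 3
L(O) = 97
u = -41035 (u = 283*(-145) = -41035)
(-935 + E(56))/(u + L(60)) = (-935 + 3)/(-41035 + 97) = -932/(-40938) = -932*(-1/40938) = 466/20469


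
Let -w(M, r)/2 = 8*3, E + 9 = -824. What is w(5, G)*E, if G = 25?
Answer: 39984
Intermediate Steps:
E = -833 (E = -9 - 824 = -833)
w(M, r) = -48 (w(M, r) = -16*3 = -2*24 = -48)
w(5, G)*E = -48*(-833) = 39984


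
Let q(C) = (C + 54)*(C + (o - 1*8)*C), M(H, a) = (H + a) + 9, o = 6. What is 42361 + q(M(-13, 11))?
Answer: 41934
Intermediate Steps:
M(H, a) = 9 + H + a
q(C) = -C*(54 + C) (q(C) = (C + 54)*(C + (6 - 1*8)*C) = (54 + C)*(C + (6 - 8)*C) = (54 + C)*(C - 2*C) = (54 + C)*(-C) = -C*(54 + C))
42361 + q(M(-13, 11)) = 42361 - (9 - 13 + 11)*(54 + (9 - 13 + 11)) = 42361 - 1*7*(54 + 7) = 42361 - 1*7*61 = 42361 - 427 = 41934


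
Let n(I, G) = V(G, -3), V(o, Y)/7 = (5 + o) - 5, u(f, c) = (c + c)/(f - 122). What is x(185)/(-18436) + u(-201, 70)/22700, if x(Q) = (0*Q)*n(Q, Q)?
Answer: -7/366605 ≈ -1.9094e-5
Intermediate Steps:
u(f, c) = 2*c/(-122 + f) (u(f, c) = (2*c)/(-122 + f) = 2*c/(-122 + f))
V(o, Y) = 7*o (V(o, Y) = 7*((5 + o) - 5) = 7*o)
n(I, G) = 7*G
x(Q) = 0 (x(Q) = (0*Q)*(7*Q) = 0*(7*Q) = 0)
x(185)/(-18436) + u(-201, 70)/22700 = 0/(-18436) + (2*70/(-122 - 201))/22700 = 0*(-1/18436) + (2*70/(-323))*(1/22700) = 0 + (2*70*(-1/323))*(1/22700) = 0 - 140/323*1/22700 = 0 - 7/366605 = -7/366605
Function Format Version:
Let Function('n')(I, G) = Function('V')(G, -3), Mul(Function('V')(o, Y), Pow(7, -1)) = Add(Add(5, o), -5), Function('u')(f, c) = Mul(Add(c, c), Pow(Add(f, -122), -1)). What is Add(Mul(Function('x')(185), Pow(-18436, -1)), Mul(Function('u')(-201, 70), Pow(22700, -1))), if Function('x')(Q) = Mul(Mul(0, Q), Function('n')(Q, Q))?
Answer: Rational(-7, 366605) ≈ -1.9094e-5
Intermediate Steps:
Function('u')(f, c) = Mul(2, c, Pow(Add(-122, f), -1)) (Function('u')(f, c) = Mul(Mul(2, c), Pow(Add(-122, f), -1)) = Mul(2, c, Pow(Add(-122, f), -1)))
Function('V')(o, Y) = Mul(7, o) (Function('V')(o, Y) = Mul(7, Add(Add(5, o), -5)) = Mul(7, o))
Function('n')(I, G) = Mul(7, G)
Function('x')(Q) = 0 (Function('x')(Q) = Mul(Mul(0, Q), Mul(7, Q)) = Mul(0, Mul(7, Q)) = 0)
Add(Mul(Function('x')(185), Pow(-18436, -1)), Mul(Function('u')(-201, 70), Pow(22700, -1))) = Add(Mul(0, Pow(-18436, -1)), Mul(Mul(2, 70, Pow(Add(-122, -201), -1)), Pow(22700, -1))) = Add(Mul(0, Rational(-1, 18436)), Mul(Mul(2, 70, Pow(-323, -1)), Rational(1, 22700))) = Add(0, Mul(Mul(2, 70, Rational(-1, 323)), Rational(1, 22700))) = Add(0, Mul(Rational(-140, 323), Rational(1, 22700))) = Add(0, Rational(-7, 366605)) = Rational(-7, 366605)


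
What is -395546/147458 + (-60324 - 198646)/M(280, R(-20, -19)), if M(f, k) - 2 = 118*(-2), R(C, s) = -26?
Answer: 9523660124/8626293 ≈ 1104.0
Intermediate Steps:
M(f, k) = -234 (M(f, k) = 2 + 118*(-2) = 2 - 236 = -234)
-395546/147458 + (-60324 - 198646)/M(280, R(-20, -19)) = -395546/147458 + (-60324 - 198646)/(-234) = -395546*1/147458 - 258970*(-1/234) = -197773/73729 + 129485/117 = 9523660124/8626293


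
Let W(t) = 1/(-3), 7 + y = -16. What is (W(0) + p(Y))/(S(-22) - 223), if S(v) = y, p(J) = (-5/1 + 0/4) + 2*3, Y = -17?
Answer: -1/369 ≈ -0.0027100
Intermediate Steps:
y = -23 (y = -7 - 16 = -23)
p(J) = 1 (p(J) = (-5*1 + 0*(1/4)) + 6 = (-5 + 0) + 6 = -5 + 6 = 1)
S(v) = -23
W(t) = -1/3
(W(0) + p(Y))/(S(-22) - 223) = (-1/3 + 1)/(-23 - 223) = (2/3)/(-246) = (2/3)*(-1/246) = -1/369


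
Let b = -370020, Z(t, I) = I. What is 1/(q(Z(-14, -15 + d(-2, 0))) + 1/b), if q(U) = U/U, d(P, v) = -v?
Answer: 370020/370019 ≈ 1.0000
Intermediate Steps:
q(U) = 1
1/(q(Z(-14, -15 + d(-2, 0))) + 1/b) = 1/(1 + 1/(-370020)) = 1/(1 - 1/370020) = 1/(370019/370020) = 370020/370019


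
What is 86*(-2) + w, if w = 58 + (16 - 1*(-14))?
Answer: -84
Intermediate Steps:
w = 88 (w = 58 + (16 + 14) = 58 + 30 = 88)
86*(-2) + w = 86*(-2) + 88 = -172 + 88 = -84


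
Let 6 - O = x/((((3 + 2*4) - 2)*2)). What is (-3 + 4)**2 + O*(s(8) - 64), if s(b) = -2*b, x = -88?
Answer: -7831/9 ≈ -870.11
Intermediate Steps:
O = 98/9 (O = 6 - (-88)/(((3 + 2*4) - 2)*2) = 6 - (-88)/(((3 + 8) - 2)*2) = 6 - (-88)/((11 - 2)*2) = 6 - (-88)/(9*2) = 6 - (-88)/18 = 6 - 1*(-44/9) = 6 + 44/9 = 98/9 ≈ 10.889)
(-3 + 4)**2 + O*(s(8) - 64) = (-3 + 4)**2 + 98*(-2*8 - 64)/9 = 1**2 + 98*(-16 - 64)/9 = 1 + (98/9)*(-80) = 1 - 7840/9 = -7831/9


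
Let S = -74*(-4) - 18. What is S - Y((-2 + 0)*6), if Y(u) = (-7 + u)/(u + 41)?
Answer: 8081/29 ≈ 278.66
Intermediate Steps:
Y(u) = (-7 + u)/(41 + u)
S = 278 (S = 296 - 18 = 278)
S - Y((-2 + 0)*6) = 278 - (-7 + (-2 + 0)*6)/(41 + (-2 + 0)*6) = 278 - (-7 - 2*6)/(41 - 2*6) = 278 - (-7 - 12)/(41 - 12) = 278 - (-19)/29 = 278 - 1*(-19/29) = 278 + 19/29 = 8081/29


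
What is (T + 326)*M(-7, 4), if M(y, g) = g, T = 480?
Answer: 3224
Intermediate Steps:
(T + 326)*M(-7, 4) = (480 + 326)*4 = 806*4 = 3224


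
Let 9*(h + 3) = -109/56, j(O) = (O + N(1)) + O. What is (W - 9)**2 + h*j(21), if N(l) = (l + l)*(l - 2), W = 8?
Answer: -8042/63 ≈ -127.65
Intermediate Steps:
N(l) = 2*l*(-2 + l) (N(l) = (2*l)*(-2 + l) = 2*l*(-2 + l))
j(O) = -2 + 2*O (j(O) = (O + 2*1*(-2 + 1)) + O = (O + 2*1*(-1)) + O = (O - 2) + O = (-2 + O) + O = -2 + 2*O)
h = -1621/504 (h = -3 + (-109/56)/9 = -3 + (-109*1/56)/9 = -3 + (1/9)*(-109/56) = -3 - 109/504 = -1621/504 ≈ -3.2163)
(W - 9)**2 + h*j(21) = (8 - 9)**2 - 1621*(-2 + 2*21)/504 = (-1)**2 - 1621*(-2 + 42)/504 = 1 - 1621/504*40 = 1 - 8105/63 = -8042/63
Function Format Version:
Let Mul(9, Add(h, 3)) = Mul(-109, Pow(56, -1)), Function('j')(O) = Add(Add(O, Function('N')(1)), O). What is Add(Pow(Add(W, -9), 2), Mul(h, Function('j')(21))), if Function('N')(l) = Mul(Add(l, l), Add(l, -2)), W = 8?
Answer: Rational(-8042, 63) ≈ -127.65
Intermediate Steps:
Function('N')(l) = Mul(2, l, Add(-2, l)) (Function('N')(l) = Mul(Mul(2, l), Add(-2, l)) = Mul(2, l, Add(-2, l)))
Function('j')(O) = Add(-2, Mul(2, O)) (Function('j')(O) = Add(Add(O, Mul(2, 1, Add(-2, 1))), O) = Add(Add(O, Mul(2, 1, -1)), O) = Add(Add(O, -2), O) = Add(Add(-2, O), O) = Add(-2, Mul(2, O)))
h = Rational(-1621, 504) (h = Add(-3, Mul(Rational(1, 9), Mul(-109, Pow(56, -1)))) = Add(-3, Mul(Rational(1, 9), Mul(-109, Rational(1, 56)))) = Add(-3, Mul(Rational(1, 9), Rational(-109, 56))) = Add(-3, Rational(-109, 504)) = Rational(-1621, 504) ≈ -3.2163)
Add(Pow(Add(W, -9), 2), Mul(h, Function('j')(21))) = Add(Pow(Add(8, -9), 2), Mul(Rational(-1621, 504), Add(-2, Mul(2, 21)))) = Add(Pow(-1, 2), Mul(Rational(-1621, 504), Add(-2, 42))) = Add(1, Mul(Rational(-1621, 504), 40)) = Add(1, Rational(-8105, 63)) = Rational(-8042, 63)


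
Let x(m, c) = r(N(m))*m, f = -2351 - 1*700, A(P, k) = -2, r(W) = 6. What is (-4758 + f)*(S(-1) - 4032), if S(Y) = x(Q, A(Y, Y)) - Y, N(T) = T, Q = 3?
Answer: 31337517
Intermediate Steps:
f = -3051 (f = -2351 - 700 = -3051)
x(m, c) = 6*m
S(Y) = 18 - Y (S(Y) = 6*3 - Y = 18 - Y)
(-4758 + f)*(S(-1) - 4032) = (-4758 - 3051)*((18 - 1*(-1)) - 4032) = -7809*((18 + 1) - 4032) = -7809*(19 - 4032) = -7809*(-4013) = 31337517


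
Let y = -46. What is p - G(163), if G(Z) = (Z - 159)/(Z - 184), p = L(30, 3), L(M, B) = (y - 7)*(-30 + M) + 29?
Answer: 613/21 ≈ 29.190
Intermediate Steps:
L(M, B) = 1619 - 53*M (L(M, B) = (-46 - 7)*(-30 + M) + 29 = -53*(-30 + M) + 29 = (1590 - 53*M) + 29 = 1619 - 53*M)
p = 29 (p = 1619 - 53*30 = 1619 - 1590 = 29)
G(Z) = (-159 + Z)/(-184 + Z)
p - G(163) = 29 - (-159 + 163)/(-184 + 163) = 29 - 4/(-21) = 29 - (-1)*4/21 = 29 - 1*(-4/21) = 29 + 4/21 = 613/21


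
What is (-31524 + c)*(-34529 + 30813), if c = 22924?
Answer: 31957600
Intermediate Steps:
(-31524 + c)*(-34529 + 30813) = (-31524 + 22924)*(-34529 + 30813) = -8600*(-3716) = 31957600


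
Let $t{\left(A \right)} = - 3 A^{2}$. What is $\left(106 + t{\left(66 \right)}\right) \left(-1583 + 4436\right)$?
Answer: $-36980586$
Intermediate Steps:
$\left(106 + t{\left(66 \right)}\right) \left(-1583 + 4436\right) = \left(106 - 3 \cdot 66^{2}\right) \left(-1583 + 4436\right) = \left(106 - 13068\right) 2853 = \left(-12962\right) 2853 = -36980586$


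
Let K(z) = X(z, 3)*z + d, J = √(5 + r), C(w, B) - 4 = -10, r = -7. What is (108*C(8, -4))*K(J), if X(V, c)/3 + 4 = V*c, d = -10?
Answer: 18144 + 7776*I*√2 ≈ 18144.0 + 10997.0*I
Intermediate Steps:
C(w, B) = -6 (C(w, B) = 4 - 10 = -6)
J = I*√2 (J = √(5 - 7) = √(-2) = I*√2 ≈ 1.4142*I)
X(V, c) = -12 + 3*V*c (X(V, c) = -12 + 3*(V*c) = -12 + 3*V*c)
K(z) = -10 + z*(-12 + 9*z) (K(z) = (-12 + 3*z*3)*z - 10 = (-12 + 9*z)*z - 10 = z*(-12 + 9*z) - 10 = -10 + z*(-12 + 9*z))
(108*C(8, -4))*K(J) = (108*(-6))*(-10 + 3*(I*√2)*(-4 + 3*(I*√2))) = -648*(-10 + 3*(I*√2)*(-4 + 3*I*√2)) = -648*(-10 + 3*I*√2*(-4 + 3*I*√2)) = 6480 - 1944*I*√2*(-4 + 3*I*√2)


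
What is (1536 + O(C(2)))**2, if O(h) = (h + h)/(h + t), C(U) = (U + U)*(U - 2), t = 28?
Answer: 2359296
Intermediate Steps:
C(U) = 2*U*(-2 + U) (C(U) = (2*U)*(-2 + U) = 2*U*(-2 + U))
O(h) = 2*h/(28 + h) (O(h) = (h + h)/(h + 28) = (2*h)/(28 + h) = 2*h/(28 + h))
(1536 + O(C(2)))**2 = (1536 + 2*(2*2*(-2 + 2))/(28 + 2*2*(-2 + 2)))**2 = (1536 + 2*(2*2*0)/(28 + 2*2*0))**2 = (1536 + 2*0/(28 + 0))**2 = (1536 + 2*0/28)**2 = (1536 + 2*0*(1/28))**2 = (1536 + 0)**2 = 1536**2 = 2359296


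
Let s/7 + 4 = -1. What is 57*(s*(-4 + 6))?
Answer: -3990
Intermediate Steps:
s = -35 (s = -28 + 7*(-1) = -28 - 7 = -35)
57*(s*(-4 + 6)) = 57*(-35*(-4 + 6)) = 57*(-35*2) = 57*(-70) = -3990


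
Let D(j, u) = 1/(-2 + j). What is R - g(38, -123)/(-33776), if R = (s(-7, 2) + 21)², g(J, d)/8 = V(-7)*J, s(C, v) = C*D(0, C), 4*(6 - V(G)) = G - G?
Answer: 5068967/8444 ≈ 600.30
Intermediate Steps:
V(G) = 6 (V(G) = 6 - (G - G)/4 = 6 - ¼*0 = 6 + 0 = 6)
s(C, v) = -C/2 (s(C, v) = C/(-2 + 0) = C/(-2) = C*(-½) = -C/2)
g(J, d) = 48*J (g(J, d) = 8*(6*J) = 48*J)
R = 2401/4 (R = (-½*(-7) + 21)² = (7/2 + 21)² = (49/2)² = 2401/4 ≈ 600.25)
R - g(38, -123)/(-33776) = 2401/4 - 48*38/(-33776) = 2401/4 - 1824*(-1)/33776 = 2401/4 - 1*(-114/2111) = 2401/4 + 114/2111 = 5068967/8444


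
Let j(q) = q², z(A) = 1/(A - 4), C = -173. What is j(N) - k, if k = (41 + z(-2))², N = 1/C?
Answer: -1796488189/1077444 ≈ -1667.4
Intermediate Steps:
N = -1/173 (N = 1/(-173) = -1/173 ≈ -0.0057803)
z(A) = 1/(-4 + A)
k = 60025/36 (k = (41 + 1/(-4 - 2))² = (41 + 1/(-6))² = (41 - ⅙)² = (245/6)² = 60025/36 ≈ 1667.4)
j(N) - k = (-1/173)² - 1*60025/36 = 1/29929 - 60025/36 = -1796488189/1077444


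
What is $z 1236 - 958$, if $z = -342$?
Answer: $-423670$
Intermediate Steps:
$z 1236 - 958 = \left(-342\right) 1236 - 958 = -422712 - 958 = -423670$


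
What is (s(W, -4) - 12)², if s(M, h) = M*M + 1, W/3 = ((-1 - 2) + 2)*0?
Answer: 121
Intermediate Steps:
W = 0 (W = 3*(((-1 - 2) + 2)*0) = 3*((-3 + 2)*0) = 3*(-1*0) = 3*0 = 0)
s(M, h) = 1 + M² (s(M, h) = M² + 1 = 1 + M²)
(s(W, -4) - 12)² = ((1 + 0²) - 12)² = ((1 + 0) - 12)² = (1 - 12)² = (-11)² = 121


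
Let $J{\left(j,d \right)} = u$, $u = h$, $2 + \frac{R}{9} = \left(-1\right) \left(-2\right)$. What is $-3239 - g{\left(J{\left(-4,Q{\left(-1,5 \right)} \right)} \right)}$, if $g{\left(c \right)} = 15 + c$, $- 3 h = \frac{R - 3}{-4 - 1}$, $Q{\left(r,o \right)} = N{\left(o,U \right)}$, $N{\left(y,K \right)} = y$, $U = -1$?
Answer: $- \frac{16269}{5} \approx -3253.8$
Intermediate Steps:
$R = 0$ ($R = -18 + 9 \left(\left(-1\right) \left(-2\right)\right) = -18 + 9 \cdot 2 = -18 + 18 = 0$)
$Q{\left(r,o \right)} = o$
$h = - \frac{1}{5}$ ($h = - \frac{\left(0 - 3\right) \frac{1}{-4 - 1}}{3} = - \frac{\left(-3\right) \frac{1}{-5}}{3} = - \frac{\left(-3\right) \left(- \frac{1}{5}\right)}{3} = \left(- \frac{1}{3}\right) \frac{3}{5} = - \frac{1}{5} \approx -0.2$)
$u = - \frac{1}{5} \approx -0.2$
$J{\left(j,d \right)} = - \frac{1}{5}$
$-3239 - g{\left(J{\left(-4,Q{\left(-1,5 \right)} \right)} \right)} = -3239 - \left(15 - \frac{1}{5}\right) = -3239 - \frac{74}{5} = - \frac{16269}{5}$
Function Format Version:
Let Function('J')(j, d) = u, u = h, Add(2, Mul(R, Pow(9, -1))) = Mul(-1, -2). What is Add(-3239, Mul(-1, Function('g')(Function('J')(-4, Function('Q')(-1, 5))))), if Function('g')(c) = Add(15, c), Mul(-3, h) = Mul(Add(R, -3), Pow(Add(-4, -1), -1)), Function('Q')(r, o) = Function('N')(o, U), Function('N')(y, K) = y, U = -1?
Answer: Rational(-16269, 5) ≈ -3253.8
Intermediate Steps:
R = 0 (R = Add(-18, Mul(9, Mul(-1, -2))) = Add(-18, Mul(9, 2)) = Add(-18, 18) = 0)
Function('Q')(r, o) = o
h = Rational(-1, 5) (h = Mul(Rational(-1, 3), Mul(Add(0, -3), Pow(Add(-4, -1), -1))) = Mul(Rational(-1, 3), Mul(-3, Pow(-5, -1))) = Mul(Rational(-1, 3), Mul(-3, Rational(-1, 5))) = Mul(Rational(-1, 3), Rational(3, 5)) = Rational(-1, 5) ≈ -0.20000)
u = Rational(-1, 5) ≈ -0.20000
Function('J')(j, d) = Rational(-1, 5)
Add(-3239, Mul(-1, Function('g')(Function('J')(-4, Function('Q')(-1, 5))))) = Add(-3239, Mul(-1, Add(15, Rational(-1, 5)))) = Add(-3239, Mul(-1, Rational(74, 5))) = Add(-3239, Rational(-74, 5)) = Rational(-16269, 5)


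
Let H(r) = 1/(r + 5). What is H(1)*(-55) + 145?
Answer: 815/6 ≈ 135.83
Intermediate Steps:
H(r) = 1/(5 + r)
H(1)*(-55) + 145 = -55/(5 + 1) + 145 = -55/6 + 145 = 815/6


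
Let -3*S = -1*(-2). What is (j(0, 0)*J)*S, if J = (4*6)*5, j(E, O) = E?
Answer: 0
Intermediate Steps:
J = 120 (J = 24*5 = 120)
S = -2/3 (S = -(-1)*(-2)/3 = -1/3*2 = -2/3 ≈ -0.66667)
(j(0, 0)*J)*S = (0*120)*(-2/3) = 0*(-2/3) = 0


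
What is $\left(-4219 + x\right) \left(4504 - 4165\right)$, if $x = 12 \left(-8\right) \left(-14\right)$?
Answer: $-974625$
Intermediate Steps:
$x = 1344$ ($x = \left(-96\right) \left(-14\right) = 1344$)
$\left(-4219 + x\right) \left(4504 - 4165\right) = \left(-4219 + 1344\right) \left(4504 - 4165\right) = \left(-2875\right) 339 = -974625$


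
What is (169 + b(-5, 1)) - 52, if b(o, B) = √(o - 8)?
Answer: 117 + I*√13 ≈ 117.0 + 3.6056*I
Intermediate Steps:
b(o, B) = √(-8 + o)
(169 + b(-5, 1)) - 52 = (169 + √(-8 - 5)) - 52 = (169 + √(-13)) - 52 = (169 + I*√13) - 52 = 117 + I*√13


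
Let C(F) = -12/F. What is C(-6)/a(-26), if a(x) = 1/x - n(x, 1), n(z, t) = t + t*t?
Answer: -52/53 ≈ -0.98113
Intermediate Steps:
n(z, t) = t + t**2
a(x) = -2 + 1/x (a(x) = 1/x - (1 + 1) = 1/x - 2 = -2 + 1/x)
C(-6)/a(-26) = (-12/(-6))/(-2 + 1/(-26)) = (-12*(-1/6))/(-2 - 1/26) = 2/(-53/26) = 2*(-26/53) = -52/53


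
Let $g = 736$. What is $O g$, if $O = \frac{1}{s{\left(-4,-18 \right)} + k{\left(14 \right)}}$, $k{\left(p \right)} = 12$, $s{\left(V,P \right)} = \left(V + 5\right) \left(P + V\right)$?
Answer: $- \frac{368}{5} \approx -73.6$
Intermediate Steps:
$s{\left(V,P \right)} = \left(5 + V\right) \left(P + V\right)$
$O = - \frac{1}{10}$ ($O = \frac{1}{\left(\left(-4\right)^{2} + 5 \left(-18\right) + 5 \left(-4\right) - -72\right) + 12} = \frac{1}{\left(16 - 90 - 20 + 72\right) + 12} = \frac{1}{-22 + 12} = \frac{1}{-10} = - \frac{1}{10} \approx -0.1$)
$O g = \left(- \frac{1}{10}\right) 736 = - \frac{368}{5}$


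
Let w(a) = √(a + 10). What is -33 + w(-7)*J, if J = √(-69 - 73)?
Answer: -33 + I*√426 ≈ -33.0 + 20.64*I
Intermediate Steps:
w(a) = √(10 + a)
J = I*√142 (J = √(-142) = I*√142 ≈ 11.916*I)
-33 + w(-7)*J = -33 + √(10 - 7)*(I*√142) = -33 + √3*(I*√142) = -33 + I*√426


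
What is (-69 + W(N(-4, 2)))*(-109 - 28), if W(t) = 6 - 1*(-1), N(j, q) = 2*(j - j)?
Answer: 8494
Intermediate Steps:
N(j, q) = 0 (N(j, q) = 2*0 = 0)
W(t) = 7 (W(t) = 6 + 1 = 7)
(-69 + W(N(-4, 2)))*(-109 - 28) = (-69 + 7)*(-109 - 28) = -62*(-137) = 8494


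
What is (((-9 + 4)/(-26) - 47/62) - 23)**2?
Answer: 90193009/162409 ≈ 555.34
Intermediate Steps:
(((-9 + 4)/(-26) - 47/62) - 23)**2 = ((-5*(-1/26) - 47*1/62) - 23)**2 = ((5/26 - 47/62) - 23)**2 = (-228/403 - 23)**2 = (-9497/403)**2 = 90193009/162409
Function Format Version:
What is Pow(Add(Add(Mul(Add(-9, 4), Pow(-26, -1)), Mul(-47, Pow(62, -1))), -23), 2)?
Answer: Rational(90193009, 162409) ≈ 555.34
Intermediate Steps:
Pow(Add(Add(Mul(Add(-9, 4), Pow(-26, -1)), Mul(-47, Pow(62, -1))), -23), 2) = Pow(Add(Add(Mul(-5, Rational(-1, 26)), Mul(-47, Rational(1, 62))), -23), 2) = Pow(Add(Add(Rational(5, 26), Rational(-47, 62)), -23), 2) = Pow(Add(Rational(-228, 403), -23), 2) = Pow(Rational(-9497, 403), 2) = Rational(90193009, 162409)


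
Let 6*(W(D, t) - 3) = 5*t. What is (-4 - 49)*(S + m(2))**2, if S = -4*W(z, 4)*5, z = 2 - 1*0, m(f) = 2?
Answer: -7413428/9 ≈ -8.2371e+5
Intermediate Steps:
z = 2 (z = 2 + 0 = 2)
W(D, t) = 3 + 5*t/6 (W(D, t) = 3 + (5*t)/6 = 3 + 5*t/6)
S = -380/3 (S = -4*(3 + (5/6)*4)*5 = -4*(3 + 10/3)*5 = -4*19/3*5 = -76/3*5 = -380/3 ≈ -126.67)
(-4 - 49)*(S + m(2))**2 = (-4 - 49)*(-380/3 + 2)**2 = -53*(-374/3)**2 = -53*139876/9 = -7413428/9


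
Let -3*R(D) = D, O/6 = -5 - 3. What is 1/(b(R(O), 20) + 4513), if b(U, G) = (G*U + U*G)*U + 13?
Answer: 1/14766 ≈ 6.7723e-5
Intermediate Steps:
O = -48 (O = 6*(-5 - 3) = 6*(-8) = -48)
R(D) = -D/3
b(U, G) = 13 + 2*G*U² (b(U, G) = (G*U + G*U)*U + 13 = (2*G*U)*U + 13 = 2*G*U² + 13 = 13 + 2*G*U²)
1/(b(R(O), 20) + 4513) = 1/((13 + 2*20*(-⅓*(-48))²) + 4513) = 1/((13 + 2*20*16²) + 4513) = 1/((13 + 2*20*256) + 4513) = 1/((13 + 10240) + 4513) = 1/(10253 + 4513) = 1/14766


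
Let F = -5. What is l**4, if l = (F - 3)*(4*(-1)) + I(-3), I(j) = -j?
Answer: 1500625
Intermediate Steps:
l = 35 (l = (-5 - 3)*(4*(-1)) - 1*(-3) = -8*(-4) + 3 = 32 + 3 = 35)
l**4 = 35**4 = 1500625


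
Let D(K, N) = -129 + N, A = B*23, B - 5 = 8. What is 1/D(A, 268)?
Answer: 1/139 ≈ 0.0071942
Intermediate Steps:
B = 13 (B = 5 + 8 = 13)
A = 299 (A = 13*23 = 299)
1/D(A, 268) = 1/(-129 + 268) = 1/139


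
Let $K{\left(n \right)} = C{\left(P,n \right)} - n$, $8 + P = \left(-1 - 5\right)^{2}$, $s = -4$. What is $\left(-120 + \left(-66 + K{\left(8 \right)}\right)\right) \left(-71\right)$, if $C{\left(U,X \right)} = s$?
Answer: $14058$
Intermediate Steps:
$P = 28$ ($P = -8 + \left(-1 - 5\right)^{2} = -8 + \left(-6\right)^{2} = -8 + 36 = 28$)
$C{\left(U,X \right)} = -4$
$K{\left(n \right)} = -4 - n$
$\left(-120 + \left(-66 + K{\left(8 \right)}\right)\right) \left(-71\right) = \left(-120 - 78\right) \left(-71\right) = \left(-198\right) \left(-71\right) = 14058$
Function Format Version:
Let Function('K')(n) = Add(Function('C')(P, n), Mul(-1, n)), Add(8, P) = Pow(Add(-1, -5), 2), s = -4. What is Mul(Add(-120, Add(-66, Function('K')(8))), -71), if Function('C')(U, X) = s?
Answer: 14058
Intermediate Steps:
P = 28 (P = Add(-8, Pow(Add(-1, -5), 2)) = Add(-8, Pow(-6, 2)) = Add(-8, 36) = 28)
Function('C')(U, X) = -4
Function('K')(n) = Add(-4, Mul(-1, n))
Mul(Add(-120, Add(-66, Function('K')(8))), -71) = Mul(Add(-120, Add(-66, Add(-4, Mul(-1, 8)))), -71) = Mul(Add(-120, Add(-66, Add(-4, -8))), -71) = Mul(Add(-120, Add(-66, -12)), -71) = Mul(Add(-120, -78), -71) = Mul(-198, -71) = 14058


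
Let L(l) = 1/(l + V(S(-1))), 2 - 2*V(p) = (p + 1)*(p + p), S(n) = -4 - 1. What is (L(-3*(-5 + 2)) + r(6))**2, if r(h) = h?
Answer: 3481/100 ≈ 34.810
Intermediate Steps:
S(n) = -5
V(p) = 1 - p*(1 + p) (V(p) = 1 - (p + 1)*(p + p)/2 = 1 - (1 + p)*2*p/2 = 1 - p*(1 + p))
L(l) = 1/(-19 + l) (L(l) = 1/(l + (1 - 1*(-5) - 1*(-5)**2)) = 1/(l + (1 + 5 - 1*25)) = 1/(l + (1 + 5 - 25)) = 1/(l - 19) = 1/(-19 + l))
(L(-3*(-5 + 2)) + r(6))**2 = (1/(-19 - 3*(-5 + 2)) + 6)**2 = (1/(-19 - 3*(-3)) + 6)**2 = (1/(-19 + 9) + 6)**2 = (1/(-10) + 6)**2 = (-1/10 + 6)**2 = (59/10)**2 = 3481/100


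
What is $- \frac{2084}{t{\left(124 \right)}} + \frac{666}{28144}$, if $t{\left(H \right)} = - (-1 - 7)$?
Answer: $- \frac{3665423}{14072} \approx -260.48$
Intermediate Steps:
$t{\left(H \right)} = 8$ ($t{\left(H \right)} = \left(-1\right) \left(-8\right) = 8$)
$- \frac{2084}{t{\left(124 \right)}} + \frac{666}{28144} = - \frac{2084}{8} + \frac{666}{28144} = \left(-2084\right) \frac{1}{8} + 666 \cdot \frac{1}{28144} = - \frac{521}{2} + \frac{333}{14072} = - \frac{3665423}{14072}$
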